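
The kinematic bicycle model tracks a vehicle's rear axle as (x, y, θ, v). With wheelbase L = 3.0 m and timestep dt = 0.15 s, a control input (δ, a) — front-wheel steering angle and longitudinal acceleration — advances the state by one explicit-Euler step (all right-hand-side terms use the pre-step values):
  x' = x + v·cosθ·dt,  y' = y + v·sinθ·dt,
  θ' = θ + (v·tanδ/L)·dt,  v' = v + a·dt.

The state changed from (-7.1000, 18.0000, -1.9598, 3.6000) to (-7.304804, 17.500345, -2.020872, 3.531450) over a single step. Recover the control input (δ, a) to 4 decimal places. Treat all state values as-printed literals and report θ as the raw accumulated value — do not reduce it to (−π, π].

δ = -0.3271, a = -0.4570

a = (v'−v)/dt = (-0.068550)/0.15 = -0.4570
Δθ = θ'−θ = -0.061072;  (v·dt/L) = 3.6000·0.15/3.0 = 0.180000
tan δ = Δθ·L/(v·dt) = -0.339289  →  δ = -0.3271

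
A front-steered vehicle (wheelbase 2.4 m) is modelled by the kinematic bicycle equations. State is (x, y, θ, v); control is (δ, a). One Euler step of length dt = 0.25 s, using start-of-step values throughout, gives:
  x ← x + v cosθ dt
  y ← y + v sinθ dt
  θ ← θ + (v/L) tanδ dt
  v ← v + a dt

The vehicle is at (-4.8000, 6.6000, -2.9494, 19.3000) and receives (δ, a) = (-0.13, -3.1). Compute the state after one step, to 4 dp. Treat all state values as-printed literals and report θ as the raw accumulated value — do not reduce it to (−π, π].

(-9.5362, 5.6784, -3.2122, 18.5250)

x' = -4.8000 + 19.3000·cos(-2.9494)·0.25 = -9.5362
y' = 6.6000 + 19.3000·sin(-2.9494)·0.25 = 5.6784
θ' = -2.9494 + (19.3000/2.4)·tan(-0.13)·0.25 = -3.2122
v' = 19.3000 − 3.1000·0.25 = 18.5250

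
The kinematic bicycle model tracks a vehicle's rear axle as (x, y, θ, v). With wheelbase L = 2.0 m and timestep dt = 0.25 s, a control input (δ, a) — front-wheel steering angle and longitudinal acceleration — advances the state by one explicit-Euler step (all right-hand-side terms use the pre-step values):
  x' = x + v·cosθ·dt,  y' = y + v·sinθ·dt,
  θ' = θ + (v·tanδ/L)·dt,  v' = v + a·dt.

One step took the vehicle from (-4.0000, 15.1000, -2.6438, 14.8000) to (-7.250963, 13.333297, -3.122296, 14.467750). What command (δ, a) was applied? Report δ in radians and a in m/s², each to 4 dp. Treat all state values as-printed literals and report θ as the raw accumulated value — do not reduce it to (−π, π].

δ = -0.2531, a = -1.3290

a = (v'−v)/dt = (-0.332250)/0.25 = -1.3290
Δθ = θ'−θ = -0.478496;  (v·dt/L) = 14.8000·0.25/2.0 = 1.850000
tan δ = Δθ·L/(v·dt) = -0.258646  →  δ = -0.2531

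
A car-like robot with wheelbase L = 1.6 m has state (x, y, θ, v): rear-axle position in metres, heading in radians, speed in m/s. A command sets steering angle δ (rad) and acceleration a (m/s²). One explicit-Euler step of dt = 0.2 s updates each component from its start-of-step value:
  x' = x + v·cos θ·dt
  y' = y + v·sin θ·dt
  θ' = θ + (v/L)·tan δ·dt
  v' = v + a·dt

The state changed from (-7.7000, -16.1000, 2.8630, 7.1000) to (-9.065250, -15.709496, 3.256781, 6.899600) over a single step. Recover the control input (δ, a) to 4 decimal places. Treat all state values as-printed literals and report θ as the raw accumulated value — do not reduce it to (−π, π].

a = (v'−v)/dt = (-0.200400)/0.2 = -1.0020
Δθ = θ'−θ = 0.393781;  (v·dt/L) = 7.1000·0.2/1.6 = 0.887500
tan δ = Δθ·L/(v·dt) = 0.443697  →  δ = 0.4176

δ = 0.4176, a = -1.0020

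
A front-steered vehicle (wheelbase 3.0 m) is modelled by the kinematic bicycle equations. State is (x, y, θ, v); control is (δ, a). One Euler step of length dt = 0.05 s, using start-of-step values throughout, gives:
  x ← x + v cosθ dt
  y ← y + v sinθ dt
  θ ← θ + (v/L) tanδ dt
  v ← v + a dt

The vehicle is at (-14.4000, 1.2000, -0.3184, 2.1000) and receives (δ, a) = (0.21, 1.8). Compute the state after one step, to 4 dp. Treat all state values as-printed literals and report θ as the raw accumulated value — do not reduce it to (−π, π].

(-14.3003, 1.1671, -0.3109, 2.1900)

x' = -14.4000 + 2.1000·cos(-0.3184)·0.05 = -14.3003
y' = 1.2000 + 2.1000·sin(-0.3184)·0.05 = 1.1671
θ' = -0.3184 + (2.1000/3.0)·tan(0.21)·0.05 = -0.3109
v' = 2.1000 + 1.8000·0.05 = 2.1900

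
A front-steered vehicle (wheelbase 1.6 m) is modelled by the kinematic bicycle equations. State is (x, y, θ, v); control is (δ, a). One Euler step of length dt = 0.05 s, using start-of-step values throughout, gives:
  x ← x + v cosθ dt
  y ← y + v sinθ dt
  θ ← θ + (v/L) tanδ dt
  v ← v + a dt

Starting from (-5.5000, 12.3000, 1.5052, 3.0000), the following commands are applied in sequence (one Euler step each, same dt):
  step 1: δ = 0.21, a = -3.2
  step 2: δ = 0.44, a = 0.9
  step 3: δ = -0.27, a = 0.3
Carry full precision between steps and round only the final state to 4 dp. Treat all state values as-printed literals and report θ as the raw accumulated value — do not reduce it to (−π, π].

after step 1 (δ=0.21, a=-3.2): (-5.490168, 12.449677, 1.525182, 2.840000)
after step 2 (δ=0.44, a=0.9): (-5.483693, 12.591530, 1.566964, 2.885000)
after step 3 (δ=-0.27, a=0.3): (-5.483140, 12.735779, 1.542012, 2.900000)

(-5.4831, 12.7358, 1.5420, 2.9000)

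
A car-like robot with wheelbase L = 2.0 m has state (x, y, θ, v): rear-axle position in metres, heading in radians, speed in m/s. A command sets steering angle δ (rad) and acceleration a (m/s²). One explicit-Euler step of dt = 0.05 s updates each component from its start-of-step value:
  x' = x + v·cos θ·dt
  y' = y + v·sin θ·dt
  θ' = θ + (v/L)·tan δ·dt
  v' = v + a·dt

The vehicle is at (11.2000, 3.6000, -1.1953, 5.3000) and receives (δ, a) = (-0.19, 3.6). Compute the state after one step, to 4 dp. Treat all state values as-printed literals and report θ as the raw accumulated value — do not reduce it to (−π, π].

(11.2972, 3.3535, -1.2208, 5.4800)

x' = 11.2000 + 5.3000·cos(-1.1953)·0.05 = 11.2972
y' = 3.6000 + 5.3000·sin(-1.1953)·0.05 = 3.3535
θ' = -1.1953 + (5.3000/2.0)·tan(-0.19)·0.05 = -1.2208
v' = 5.3000 + 3.6000·0.05 = 5.4800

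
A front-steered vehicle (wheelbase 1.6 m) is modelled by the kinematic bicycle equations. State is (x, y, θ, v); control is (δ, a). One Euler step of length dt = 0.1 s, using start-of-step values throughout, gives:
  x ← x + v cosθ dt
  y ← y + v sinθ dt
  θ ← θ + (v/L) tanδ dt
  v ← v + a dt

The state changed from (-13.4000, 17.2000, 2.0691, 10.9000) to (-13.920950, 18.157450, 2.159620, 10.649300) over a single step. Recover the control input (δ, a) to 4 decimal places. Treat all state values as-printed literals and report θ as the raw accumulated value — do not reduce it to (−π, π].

δ = 0.1321, a = -2.5070

a = (v'−v)/dt = (-0.250700)/0.1 = -2.5070
Δθ = θ'−θ = 0.090520;  (v·dt/L) = 10.9000·0.1/1.6 = 0.681250
tan δ = Δθ·L/(v·dt) = 0.132873  →  δ = 0.1321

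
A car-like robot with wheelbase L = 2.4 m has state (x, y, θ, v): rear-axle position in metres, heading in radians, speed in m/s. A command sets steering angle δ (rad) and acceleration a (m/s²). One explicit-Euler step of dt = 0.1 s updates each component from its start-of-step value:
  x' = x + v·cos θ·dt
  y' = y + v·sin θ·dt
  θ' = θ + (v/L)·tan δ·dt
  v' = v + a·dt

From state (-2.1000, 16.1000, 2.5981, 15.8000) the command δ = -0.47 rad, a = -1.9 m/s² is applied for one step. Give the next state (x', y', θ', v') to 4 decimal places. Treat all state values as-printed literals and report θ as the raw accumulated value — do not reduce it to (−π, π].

(-3.4523, 16.9171, 2.2637, 15.6100)

x' = -2.1000 + 15.8000·cos(2.5981)·0.1 = -3.4523
y' = 16.1000 + 15.8000·sin(2.5981)·0.1 = 16.9171
θ' = 2.5981 + (15.8000/2.4)·tan(-0.47)·0.1 = 2.2637
v' = 15.8000 − 1.9000·0.1 = 15.6100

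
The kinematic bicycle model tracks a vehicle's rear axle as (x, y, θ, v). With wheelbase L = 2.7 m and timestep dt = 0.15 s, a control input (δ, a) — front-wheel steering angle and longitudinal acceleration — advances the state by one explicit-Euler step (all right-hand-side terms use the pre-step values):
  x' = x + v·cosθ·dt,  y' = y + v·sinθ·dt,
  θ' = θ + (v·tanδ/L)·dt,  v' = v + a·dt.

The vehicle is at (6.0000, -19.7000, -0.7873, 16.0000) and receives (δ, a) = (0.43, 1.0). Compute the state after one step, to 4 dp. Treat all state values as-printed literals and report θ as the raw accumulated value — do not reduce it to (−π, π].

x' = 6.0000 + 16.0000·cos(-0.7873)·0.15 = 7.6938
y' = -19.7000 + 16.0000·sin(-0.7873)·0.15 = -21.4003
θ' = -0.7873 + (16.0000/2.7)·tan(0.43)·0.15 = -0.3796
v' = 16.0000 + 1.0000·0.15 = 16.1500

(7.6938, -21.4003, -0.3796, 16.1500)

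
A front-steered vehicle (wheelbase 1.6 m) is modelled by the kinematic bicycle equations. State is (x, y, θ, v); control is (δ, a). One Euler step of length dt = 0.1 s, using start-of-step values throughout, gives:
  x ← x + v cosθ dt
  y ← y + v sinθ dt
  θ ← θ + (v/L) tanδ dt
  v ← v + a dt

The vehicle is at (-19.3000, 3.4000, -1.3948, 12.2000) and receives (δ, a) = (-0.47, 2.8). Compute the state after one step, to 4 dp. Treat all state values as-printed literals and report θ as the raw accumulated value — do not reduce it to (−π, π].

x' = -19.3000 + 12.2000·cos(-1.3948)·0.1 = -19.0864
y' = 3.4000 + 12.2000·sin(-1.3948)·0.1 = 2.1988
θ' = -1.3948 + (12.2000/1.6)·tan(-0.47)·0.1 = -1.7821
v' = 12.2000 + 2.8000·0.1 = 12.4800

(-19.0864, 2.1988, -1.7821, 12.4800)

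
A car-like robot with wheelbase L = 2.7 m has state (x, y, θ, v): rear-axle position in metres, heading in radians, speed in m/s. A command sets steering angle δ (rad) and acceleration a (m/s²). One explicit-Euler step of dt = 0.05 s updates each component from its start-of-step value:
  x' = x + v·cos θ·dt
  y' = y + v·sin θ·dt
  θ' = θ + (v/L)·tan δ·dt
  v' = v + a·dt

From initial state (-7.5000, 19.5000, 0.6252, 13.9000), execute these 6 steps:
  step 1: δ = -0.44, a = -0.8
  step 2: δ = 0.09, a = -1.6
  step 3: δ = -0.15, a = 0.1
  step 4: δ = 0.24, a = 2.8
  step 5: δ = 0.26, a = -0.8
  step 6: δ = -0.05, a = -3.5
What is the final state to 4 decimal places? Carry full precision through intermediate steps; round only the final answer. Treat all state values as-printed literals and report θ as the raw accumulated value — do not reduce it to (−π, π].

(-3.9672, 21.6794, 0.6068, 13.7100)

after step 1 (δ=-0.44, a=-0.8): (-6.936462, 19.906755, 0.504018, 13.860000)
after step 2 (δ=0.09, a=-1.6): (-6.329637, 20.241438, 0.527180, 13.780000)
after step 3 (δ=-0.15, a=0.1): (-5.734183, 20.588073, 0.488613, 13.785000)
after step 4 (δ=0.24, a=2.8): (-5.125586, 20.911608, 0.551083, 13.925000)
after step 5 (δ=0.26, a=-0.8): (-4.532410, 21.276171, 0.619683, 13.885000)
after step 6 (δ=-0.05, a=-3.5): (-3.967247, 21.679376, 0.606815, 13.710000)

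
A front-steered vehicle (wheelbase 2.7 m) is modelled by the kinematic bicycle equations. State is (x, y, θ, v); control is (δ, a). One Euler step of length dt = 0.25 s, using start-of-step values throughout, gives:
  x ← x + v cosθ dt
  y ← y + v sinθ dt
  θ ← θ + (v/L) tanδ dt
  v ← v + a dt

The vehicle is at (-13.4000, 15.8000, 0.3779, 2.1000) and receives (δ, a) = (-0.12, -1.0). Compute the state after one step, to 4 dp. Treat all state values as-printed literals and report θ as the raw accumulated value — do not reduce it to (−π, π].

x' = -13.4000 + 2.1000·cos(0.3779)·0.25 = -12.9120
y' = 15.8000 + 2.1000·sin(0.3779)·0.25 = 15.9937
θ' = 0.3779 + (2.1000/2.7)·tan(-0.12)·0.25 = 0.3545
v' = 2.1000 − 1.0000·0.25 = 1.8500

(-12.9120, 15.9937, 0.3545, 1.8500)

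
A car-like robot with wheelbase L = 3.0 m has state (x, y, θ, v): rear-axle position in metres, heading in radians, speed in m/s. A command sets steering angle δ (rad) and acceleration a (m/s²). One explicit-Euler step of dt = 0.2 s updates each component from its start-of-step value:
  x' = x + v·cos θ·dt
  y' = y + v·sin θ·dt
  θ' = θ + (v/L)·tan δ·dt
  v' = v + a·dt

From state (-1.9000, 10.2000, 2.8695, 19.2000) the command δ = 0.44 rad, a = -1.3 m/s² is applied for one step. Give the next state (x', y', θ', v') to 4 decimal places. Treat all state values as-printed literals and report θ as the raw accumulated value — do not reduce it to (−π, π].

x' = -1.9000 + 19.2000·cos(2.8695)·0.2 = -5.5987
y' = 10.2000 + 19.2000·sin(2.8695)·0.2 = 11.2320
θ' = 2.8695 + (19.2000/3.0)·tan(0.44)·0.2 = 3.4721
v' = 19.2000 − 1.3000·0.2 = 18.9400

(-5.5987, 11.2320, 3.4721, 18.9400)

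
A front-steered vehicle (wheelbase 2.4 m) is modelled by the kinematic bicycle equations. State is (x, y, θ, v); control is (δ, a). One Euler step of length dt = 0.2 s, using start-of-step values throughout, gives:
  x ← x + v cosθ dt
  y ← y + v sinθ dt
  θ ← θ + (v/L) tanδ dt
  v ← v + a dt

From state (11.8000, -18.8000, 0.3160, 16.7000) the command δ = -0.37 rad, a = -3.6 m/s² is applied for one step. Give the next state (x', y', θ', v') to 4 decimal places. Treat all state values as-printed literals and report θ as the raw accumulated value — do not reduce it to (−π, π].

(14.9746, -17.7620, -0.2238, 15.9800)

x' = 11.8000 + 16.7000·cos(0.3160)·0.2 = 14.9746
y' = -18.8000 + 16.7000·sin(0.3160)·0.2 = -17.7620
θ' = 0.3160 + (16.7000/2.4)·tan(-0.37)·0.2 = -0.2238
v' = 16.7000 − 3.6000·0.2 = 15.9800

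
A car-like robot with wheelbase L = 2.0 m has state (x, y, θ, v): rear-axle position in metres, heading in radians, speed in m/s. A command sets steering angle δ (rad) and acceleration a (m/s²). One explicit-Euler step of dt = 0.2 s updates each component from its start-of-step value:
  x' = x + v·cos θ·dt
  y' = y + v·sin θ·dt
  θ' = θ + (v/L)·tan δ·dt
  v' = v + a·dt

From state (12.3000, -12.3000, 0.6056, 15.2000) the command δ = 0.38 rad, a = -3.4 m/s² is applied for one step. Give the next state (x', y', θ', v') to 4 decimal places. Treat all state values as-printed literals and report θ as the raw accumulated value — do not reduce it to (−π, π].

(14.7994, -10.5695, 1.2127, 14.5200)

x' = 12.3000 + 15.2000·cos(0.6056)·0.2 = 14.7994
y' = -12.3000 + 15.2000·sin(0.6056)·0.2 = -10.5695
θ' = 0.6056 + (15.2000/2.0)·tan(0.38)·0.2 = 1.2127
v' = 15.2000 − 3.4000·0.2 = 14.5200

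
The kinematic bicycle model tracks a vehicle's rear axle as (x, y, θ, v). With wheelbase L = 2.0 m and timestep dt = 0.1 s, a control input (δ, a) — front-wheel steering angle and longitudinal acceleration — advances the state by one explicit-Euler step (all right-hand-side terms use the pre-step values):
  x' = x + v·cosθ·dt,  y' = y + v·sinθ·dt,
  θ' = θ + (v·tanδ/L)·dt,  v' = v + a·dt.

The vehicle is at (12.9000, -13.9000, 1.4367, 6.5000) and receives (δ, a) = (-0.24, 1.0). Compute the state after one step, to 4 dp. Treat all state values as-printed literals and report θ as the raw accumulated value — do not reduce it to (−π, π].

x' = 12.9000 + 6.5000·cos(1.4367)·0.1 = 12.9869
y' = -13.9000 + 6.5000·sin(1.4367)·0.1 = -13.2558
θ' = 1.4367 + (6.5000/2.0)·tan(-0.24)·0.1 = 1.3572
v' = 6.5000 + 1.0000·0.1 = 6.6000

(12.9869, -13.2558, 1.3572, 6.6000)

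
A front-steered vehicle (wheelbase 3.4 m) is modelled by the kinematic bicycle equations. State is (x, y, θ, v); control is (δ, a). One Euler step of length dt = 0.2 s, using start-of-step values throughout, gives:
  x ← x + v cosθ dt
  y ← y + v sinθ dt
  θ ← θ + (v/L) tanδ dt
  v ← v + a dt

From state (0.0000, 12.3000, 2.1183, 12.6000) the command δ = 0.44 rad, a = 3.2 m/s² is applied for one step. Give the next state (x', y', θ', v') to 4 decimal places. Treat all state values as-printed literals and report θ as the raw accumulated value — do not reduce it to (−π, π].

x' = 0.0000 + 12.6000·cos(2.1183)·0.2 = -1.3118
y' = 12.3000 + 12.6000·sin(2.1183)·0.2 = 14.4516
θ' = 2.1183 + (12.6000/3.4)·tan(0.44)·0.2 = 2.4672
v' = 12.6000 + 3.2000·0.2 = 13.2400

(-1.3118, 14.4516, 2.4672, 13.2400)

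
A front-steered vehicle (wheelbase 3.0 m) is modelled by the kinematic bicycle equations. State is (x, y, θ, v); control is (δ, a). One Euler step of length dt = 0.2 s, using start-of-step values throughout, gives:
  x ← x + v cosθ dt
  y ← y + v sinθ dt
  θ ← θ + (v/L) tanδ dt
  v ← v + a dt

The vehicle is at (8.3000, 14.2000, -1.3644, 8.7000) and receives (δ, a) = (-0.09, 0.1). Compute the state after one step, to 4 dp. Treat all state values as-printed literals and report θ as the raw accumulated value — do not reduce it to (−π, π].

(8.6566, 12.4969, -1.4167, 8.7200)

x' = 8.3000 + 8.7000·cos(-1.3644)·0.2 = 8.6566
y' = 14.2000 + 8.7000·sin(-1.3644)·0.2 = 12.4969
θ' = -1.3644 + (8.7000/3.0)·tan(-0.09)·0.2 = -1.4167
v' = 8.7000 + 0.1000·0.2 = 8.7200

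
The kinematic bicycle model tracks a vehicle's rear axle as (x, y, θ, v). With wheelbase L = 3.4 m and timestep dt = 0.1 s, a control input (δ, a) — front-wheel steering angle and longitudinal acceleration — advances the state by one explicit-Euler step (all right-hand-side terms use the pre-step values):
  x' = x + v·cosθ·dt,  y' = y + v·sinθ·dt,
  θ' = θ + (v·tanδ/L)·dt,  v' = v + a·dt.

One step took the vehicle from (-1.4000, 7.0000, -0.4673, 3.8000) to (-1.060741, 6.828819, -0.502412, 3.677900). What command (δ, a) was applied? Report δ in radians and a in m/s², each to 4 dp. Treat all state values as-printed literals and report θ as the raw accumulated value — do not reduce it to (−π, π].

δ = -0.3044, a = -1.2210

a = (v'−v)/dt = (-0.122100)/0.1 = -1.2210
Δθ = θ'−θ = -0.035112;  (v·dt/L) = 3.8000·0.1/3.4 = 0.111765
tan δ = Δθ·L/(v·dt) = -0.314160  →  δ = -0.3044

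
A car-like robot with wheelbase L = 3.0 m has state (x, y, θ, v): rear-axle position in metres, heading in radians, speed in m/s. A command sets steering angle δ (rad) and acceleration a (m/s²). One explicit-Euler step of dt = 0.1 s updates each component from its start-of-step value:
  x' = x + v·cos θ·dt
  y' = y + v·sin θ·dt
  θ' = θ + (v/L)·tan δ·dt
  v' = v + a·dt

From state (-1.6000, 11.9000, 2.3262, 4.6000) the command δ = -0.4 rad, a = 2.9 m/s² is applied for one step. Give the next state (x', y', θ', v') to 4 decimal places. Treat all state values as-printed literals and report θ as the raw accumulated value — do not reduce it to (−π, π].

x' = -1.6000 + 4.6000·cos(2.3262)·0.1 = -1.9154
y' = 11.9000 + 4.6000·sin(2.3262)·0.1 = 12.2349
θ' = 2.3262 + (4.6000/3.0)·tan(-0.4)·0.1 = 2.2614
v' = 4.6000 + 2.9000·0.1 = 4.8900

(-1.9154, 12.2349, 2.2614, 4.8900)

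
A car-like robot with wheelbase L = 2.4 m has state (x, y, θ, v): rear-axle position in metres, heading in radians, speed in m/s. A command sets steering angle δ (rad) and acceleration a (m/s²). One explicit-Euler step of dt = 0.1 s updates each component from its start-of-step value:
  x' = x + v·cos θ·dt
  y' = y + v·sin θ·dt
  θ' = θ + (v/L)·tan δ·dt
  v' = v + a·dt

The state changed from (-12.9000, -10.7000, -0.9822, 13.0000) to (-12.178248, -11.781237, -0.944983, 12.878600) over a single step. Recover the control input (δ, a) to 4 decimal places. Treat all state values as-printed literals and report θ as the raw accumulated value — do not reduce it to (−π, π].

δ = 0.0686, a = -1.2140

a = (v'−v)/dt = (-0.121400)/0.1 = -1.2140
Δθ = θ'−θ = 0.037217;  (v·dt/L) = 13.0000·0.1/2.4 = 0.541667
tan δ = Δθ·L/(v·dt) = 0.068708  →  δ = 0.0686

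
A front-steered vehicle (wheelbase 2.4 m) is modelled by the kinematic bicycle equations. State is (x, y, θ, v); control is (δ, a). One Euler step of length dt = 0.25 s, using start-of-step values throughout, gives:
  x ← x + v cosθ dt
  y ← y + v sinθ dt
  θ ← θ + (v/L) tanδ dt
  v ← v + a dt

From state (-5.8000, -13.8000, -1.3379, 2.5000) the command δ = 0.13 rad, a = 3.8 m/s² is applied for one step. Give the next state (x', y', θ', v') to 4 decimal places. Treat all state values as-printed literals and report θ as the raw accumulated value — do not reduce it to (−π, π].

(-5.6558, -14.4081, -1.3039, 3.4500)

x' = -5.8000 + 2.5000·cos(-1.3379)·0.25 = -5.6558
y' = -13.8000 + 2.5000·sin(-1.3379)·0.25 = -14.4081
θ' = -1.3379 + (2.5000/2.4)·tan(0.13)·0.25 = -1.3039
v' = 2.5000 + 3.8000·0.25 = 3.4500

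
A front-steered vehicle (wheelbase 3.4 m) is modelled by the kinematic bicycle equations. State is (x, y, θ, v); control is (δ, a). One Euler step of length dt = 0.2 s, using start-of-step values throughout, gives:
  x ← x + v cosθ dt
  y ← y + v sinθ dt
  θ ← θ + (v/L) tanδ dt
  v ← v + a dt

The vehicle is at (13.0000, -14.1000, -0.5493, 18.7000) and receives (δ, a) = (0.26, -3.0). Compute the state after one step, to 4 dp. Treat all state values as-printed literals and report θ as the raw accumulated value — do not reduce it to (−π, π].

x' = 13.0000 + 18.7000·cos(-0.5493)·0.2 = 16.1898
y' = -14.1000 + 18.7000·sin(-0.5493)·0.2 = -16.0526
θ' = -0.5493 + (18.7000/3.4)·tan(0.26)·0.2 = -0.2567
v' = 18.7000 − 3.0000·0.2 = 18.1000

(16.1898, -16.0526, -0.2567, 18.1000)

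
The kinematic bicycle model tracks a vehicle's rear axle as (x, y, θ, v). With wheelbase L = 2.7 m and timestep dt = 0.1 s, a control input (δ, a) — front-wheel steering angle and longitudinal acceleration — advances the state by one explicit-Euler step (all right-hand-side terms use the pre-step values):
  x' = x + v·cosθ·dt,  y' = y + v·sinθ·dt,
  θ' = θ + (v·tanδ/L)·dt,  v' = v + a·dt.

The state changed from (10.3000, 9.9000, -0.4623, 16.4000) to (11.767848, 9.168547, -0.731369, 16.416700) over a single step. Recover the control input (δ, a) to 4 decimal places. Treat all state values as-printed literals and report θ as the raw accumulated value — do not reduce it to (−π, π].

a = (v'−v)/dt = (0.016700)/0.1 = 0.1670
Δθ = θ'−θ = -0.269069;  (v·dt/L) = 16.4000·0.1/2.7 = 0.607407
tan δ = Δθ·L/(v·dt) = -0.442979  →  δ = -0.4170

δ = -0.4170, a = 0.1670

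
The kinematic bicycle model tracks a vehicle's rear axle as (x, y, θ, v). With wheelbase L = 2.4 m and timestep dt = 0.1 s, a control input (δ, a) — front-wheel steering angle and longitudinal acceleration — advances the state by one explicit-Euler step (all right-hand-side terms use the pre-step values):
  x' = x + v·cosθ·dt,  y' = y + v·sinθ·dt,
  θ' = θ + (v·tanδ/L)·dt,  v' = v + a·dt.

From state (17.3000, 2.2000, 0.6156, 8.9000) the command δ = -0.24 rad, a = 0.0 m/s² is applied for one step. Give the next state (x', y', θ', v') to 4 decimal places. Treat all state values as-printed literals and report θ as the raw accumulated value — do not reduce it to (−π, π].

(18.0266, 2.7139, 0.5249, 8.9000)

x' = 17.3000 + 8.9000·cos(0.6156)·0.1 = 18.0266
y' = 2.2000 + 8.9000·sin(0.6156)·0.1 = 2.7139
θ' = 0.6156 + (8.9000/2.4)·tan(-0.24)·0.1 = 0.5249
v' = 8.9000 + 0.0000·0.1 = 8.9000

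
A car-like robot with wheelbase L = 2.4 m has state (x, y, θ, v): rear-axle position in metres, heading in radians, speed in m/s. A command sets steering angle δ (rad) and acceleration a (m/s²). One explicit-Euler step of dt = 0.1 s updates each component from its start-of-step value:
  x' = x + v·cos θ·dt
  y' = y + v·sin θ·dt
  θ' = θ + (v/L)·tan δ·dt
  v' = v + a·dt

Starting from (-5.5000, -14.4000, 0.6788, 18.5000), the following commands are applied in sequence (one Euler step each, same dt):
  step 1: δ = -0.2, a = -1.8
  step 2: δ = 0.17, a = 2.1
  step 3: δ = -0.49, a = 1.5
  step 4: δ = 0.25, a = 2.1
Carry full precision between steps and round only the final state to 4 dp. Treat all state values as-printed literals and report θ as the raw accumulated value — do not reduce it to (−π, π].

(0.8122, -10.7502, 0.4405, 18.8900)

after step 1 (δ=-0.2, a=-1.8): (-4.060096, -13.238460, 0.522544, 18.320000)
after step 2 (δ=0.17, a=2.1): (-2.472572, -12.324133, 0.653576, 18.530000)
after step 3 (δ=-0.49, a=1.5): (-1.001448, -11.197455, 0.241756, 18.680000)
after step 4 (δ=0.25, a=2.1): (0.812229, -10.750242, 0.440497, 18.890000)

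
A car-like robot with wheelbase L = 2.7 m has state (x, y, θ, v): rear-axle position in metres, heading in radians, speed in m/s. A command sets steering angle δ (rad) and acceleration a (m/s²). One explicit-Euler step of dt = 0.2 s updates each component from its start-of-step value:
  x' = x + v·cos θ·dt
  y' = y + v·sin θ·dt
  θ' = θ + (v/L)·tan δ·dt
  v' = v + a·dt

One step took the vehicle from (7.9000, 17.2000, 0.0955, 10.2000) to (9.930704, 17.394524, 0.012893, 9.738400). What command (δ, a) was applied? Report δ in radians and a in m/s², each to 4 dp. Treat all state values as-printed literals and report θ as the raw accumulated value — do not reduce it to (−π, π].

a = (v'−v)/dt = (-0.461600)/0.2 = -2.3080
Δθ = θ'−θ = -0.082607;  (v·dt/L) = 10.2000·0.2/2.7 = 0.755556
tan δ = Δθ·L/(v·dt) = -0.109333  →  δ = -0.1089

δ = -0.1089, a = -2.3080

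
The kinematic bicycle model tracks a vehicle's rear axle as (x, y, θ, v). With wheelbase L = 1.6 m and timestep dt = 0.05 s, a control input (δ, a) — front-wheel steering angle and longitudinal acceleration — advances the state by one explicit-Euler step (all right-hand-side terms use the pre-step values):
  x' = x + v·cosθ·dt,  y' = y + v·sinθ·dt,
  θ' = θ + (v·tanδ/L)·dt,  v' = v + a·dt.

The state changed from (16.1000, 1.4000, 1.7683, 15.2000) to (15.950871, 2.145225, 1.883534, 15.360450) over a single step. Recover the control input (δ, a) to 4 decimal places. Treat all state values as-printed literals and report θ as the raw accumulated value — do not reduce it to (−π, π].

δ = 0.2380, a = 3.2090

a = (v'−v)/dt = (0.160450)/0.05 = 3.2090
Δθ = θ'−θ = 0.115234;  (v·dt/L) = 15.2000·0.05/1.6 = 0.475000
tan δ = Δθ·L/(v·dt) = 0.242598  →  δ = 0.2380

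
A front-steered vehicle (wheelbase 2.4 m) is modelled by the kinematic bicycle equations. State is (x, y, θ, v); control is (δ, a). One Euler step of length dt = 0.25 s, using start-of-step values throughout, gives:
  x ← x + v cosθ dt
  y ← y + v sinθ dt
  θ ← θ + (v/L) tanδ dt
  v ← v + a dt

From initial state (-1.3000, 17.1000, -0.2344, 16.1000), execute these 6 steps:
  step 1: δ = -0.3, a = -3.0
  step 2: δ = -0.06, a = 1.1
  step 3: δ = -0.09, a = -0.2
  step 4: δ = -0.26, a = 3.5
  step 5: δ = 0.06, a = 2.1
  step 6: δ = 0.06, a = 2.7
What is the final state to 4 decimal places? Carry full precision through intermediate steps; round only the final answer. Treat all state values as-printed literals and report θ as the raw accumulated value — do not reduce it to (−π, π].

(11.7313, -0.8470, -1.2186, 17.6500)

after step 1 (δ=-0.3, a=-3.0): (2.614932, 16.165156, -0.753183, 15.350000)
after step 2 (δ=-0.06, a=1.1): (5.414448, 13.540444, -0.849235, 15.625000)
after step 3 (δ=-0.09, a=-0.2): (7.994751, 10.607727, -0.996117, 15.575000)
after step 4 (δ=-0.26, a=3.5): (10.111261, 7.339444, -1.427709, 16.450000)
after step 5 (δ=0.06, a=2.1): (10.697702, 3.268971, -1.324773, 16.975000)
after step 6 (δ=0.06, a=2.7): (11.731263, -0.846993, -1.218552, 17.650000)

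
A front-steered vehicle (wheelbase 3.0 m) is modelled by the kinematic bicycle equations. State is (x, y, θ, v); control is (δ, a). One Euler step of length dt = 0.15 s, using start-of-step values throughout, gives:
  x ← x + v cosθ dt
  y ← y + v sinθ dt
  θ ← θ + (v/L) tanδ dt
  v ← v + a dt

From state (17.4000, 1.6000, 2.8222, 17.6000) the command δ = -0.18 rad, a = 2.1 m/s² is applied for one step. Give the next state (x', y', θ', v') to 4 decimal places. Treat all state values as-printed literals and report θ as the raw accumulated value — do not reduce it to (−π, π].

x' = 17.4000 + 17.6000·cos(2.8222)·0.15 = 14.8935
y' = 1.6000 + 17.6000·sin(2.8222)·0.15 = 2.4289
θ' = 2.8222 + (17.6000/3.0)·tan(-0.18)·0.15 = 2.6621
v' = 17.6000 + 2.1000·0.15 = 17.9150

(14.8935, 2.4289, 2.6621, 17.9150)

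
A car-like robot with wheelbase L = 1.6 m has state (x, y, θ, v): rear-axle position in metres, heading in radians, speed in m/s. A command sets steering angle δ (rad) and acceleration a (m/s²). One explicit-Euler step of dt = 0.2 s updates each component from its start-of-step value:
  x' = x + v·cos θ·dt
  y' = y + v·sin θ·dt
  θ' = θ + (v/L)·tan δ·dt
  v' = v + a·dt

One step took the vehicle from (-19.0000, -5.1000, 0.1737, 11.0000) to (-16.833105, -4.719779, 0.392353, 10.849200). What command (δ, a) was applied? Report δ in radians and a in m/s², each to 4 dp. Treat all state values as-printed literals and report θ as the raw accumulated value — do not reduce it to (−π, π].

a = (v'−v)/dt = (-0.150800)/0.2 = -0.7540
Δθ = θ'−θ = 0.218653;  (v·dt/L) = 11.0000·0.2/1.6 = 1.375000
tan δ = Δθ·L/(v·dt) = 0.159020  →  δ = 0.1577

δ = 0.1577, a = -0.7540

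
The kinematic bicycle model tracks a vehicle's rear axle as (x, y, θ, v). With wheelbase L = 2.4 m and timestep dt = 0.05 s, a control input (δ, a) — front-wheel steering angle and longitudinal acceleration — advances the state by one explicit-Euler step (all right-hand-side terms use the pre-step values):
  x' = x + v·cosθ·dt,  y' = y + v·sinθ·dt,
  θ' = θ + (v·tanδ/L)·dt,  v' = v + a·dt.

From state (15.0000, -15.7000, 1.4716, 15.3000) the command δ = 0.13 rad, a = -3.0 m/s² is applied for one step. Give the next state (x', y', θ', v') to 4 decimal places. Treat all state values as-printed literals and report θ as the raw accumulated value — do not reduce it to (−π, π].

(15.0758, -14.9388, 1.5133, 15.1500)

x' = 15.0000 + 15.3000·cos(1.4716)·0.05 = 15.0758
y' = -15.7000 + 15.3000·sin(1.4716)·0.05 = -14.9388
θ' = 1.4716 + (15.3000/2.4)·tan(0.13)·0.05 = 1.5133
v' = 15.3000 − 3.0000·0.05 = 15.1500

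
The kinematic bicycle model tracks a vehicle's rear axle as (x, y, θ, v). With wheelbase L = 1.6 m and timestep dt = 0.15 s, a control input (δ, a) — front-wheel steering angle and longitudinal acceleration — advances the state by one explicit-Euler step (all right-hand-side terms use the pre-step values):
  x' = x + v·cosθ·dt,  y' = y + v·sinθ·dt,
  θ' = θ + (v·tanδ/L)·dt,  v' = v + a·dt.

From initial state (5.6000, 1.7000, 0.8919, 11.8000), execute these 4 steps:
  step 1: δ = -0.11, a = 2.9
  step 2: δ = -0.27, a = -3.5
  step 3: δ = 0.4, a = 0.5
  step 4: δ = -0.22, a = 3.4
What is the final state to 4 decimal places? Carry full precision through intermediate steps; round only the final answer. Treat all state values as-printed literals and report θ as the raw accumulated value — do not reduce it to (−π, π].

after step 1 (δ=-0.11, a=2.9): (6.711444, 3.077531, 0.769719, 12.235000)
after step 2 (δ=-0.27, a=-3.5): (8.029348, 4.354744, 0.452269, 11.710000)
after step 3 (δ=0.4, a=0.5): (9.609246, 5.122347, 0.916417, 11.785000)
after step 4 (δ=-0.22, a=3.4): (10.685217, 6.524926, 0.669352, 12.295000)

(10.6852, 6.5249, 0.6694, 12.2950)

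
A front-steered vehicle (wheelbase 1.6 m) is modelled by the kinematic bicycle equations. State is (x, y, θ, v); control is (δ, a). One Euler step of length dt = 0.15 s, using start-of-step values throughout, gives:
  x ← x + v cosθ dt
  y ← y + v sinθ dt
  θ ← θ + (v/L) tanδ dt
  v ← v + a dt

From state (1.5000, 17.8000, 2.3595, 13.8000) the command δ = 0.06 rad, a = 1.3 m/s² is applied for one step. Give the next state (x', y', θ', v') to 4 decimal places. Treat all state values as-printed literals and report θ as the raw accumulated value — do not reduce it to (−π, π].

(0.0315, 19.2589, 2.4372, 13.9950)

x' = 1.5000 + 13.8000·cos(2.3595)·0.15 = 0.0315
y' = 17.8000 + 13.8000·sin(2.3595)·0.15 = 19.2589
θ' = 2.3595 + (13.8000/1.6)·tan(0.06)·0.15 = 2.4372
v' = 13.8000 + 1.3000·0.15 = 13.9950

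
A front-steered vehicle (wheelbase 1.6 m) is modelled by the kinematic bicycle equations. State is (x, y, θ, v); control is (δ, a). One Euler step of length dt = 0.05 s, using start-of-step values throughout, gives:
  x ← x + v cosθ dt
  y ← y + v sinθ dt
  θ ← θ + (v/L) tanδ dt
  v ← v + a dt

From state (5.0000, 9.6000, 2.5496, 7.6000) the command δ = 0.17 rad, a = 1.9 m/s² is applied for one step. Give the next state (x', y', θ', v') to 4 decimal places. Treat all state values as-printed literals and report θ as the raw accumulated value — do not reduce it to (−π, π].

x' = 5.0000 + 7.6000·cos(2.5496)·0.05 = 4.6847
y' = 9.6000 + 7.6000·sin(2.5496)·0.05 = 9.8120
θ' = 2.5496 + (7.6000/1.6)·tan(0.17)·0.05 = 2.5904
v' = 7.6000 + 1.9000·0.05 = 7.6950

(4.6847, 9.8120, 2.5904, 7.6950)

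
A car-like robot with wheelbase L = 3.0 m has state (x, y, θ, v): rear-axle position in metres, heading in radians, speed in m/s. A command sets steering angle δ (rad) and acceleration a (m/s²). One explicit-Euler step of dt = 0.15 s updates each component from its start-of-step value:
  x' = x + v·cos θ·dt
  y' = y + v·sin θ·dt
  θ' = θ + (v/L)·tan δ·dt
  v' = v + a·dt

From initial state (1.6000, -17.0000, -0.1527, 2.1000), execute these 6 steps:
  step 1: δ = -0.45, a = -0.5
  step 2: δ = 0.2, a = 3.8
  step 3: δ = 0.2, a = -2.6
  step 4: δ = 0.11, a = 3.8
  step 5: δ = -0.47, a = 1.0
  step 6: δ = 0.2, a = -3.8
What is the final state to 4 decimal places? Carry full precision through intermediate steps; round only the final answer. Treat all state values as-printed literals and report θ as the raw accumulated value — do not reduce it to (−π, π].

after step 1 (δ=-0.45, a=-0.5): (1.911335, -17.047914, -0.203421, 2.025000)
after step 2 (δ=0.2, a=3.8): (2.208822, -17.109278, -0.182896, 2.595000)
after step 3 (δ=0.2, a=-2.6): (2.591579, -17.180074, -0.156595, 2.205000)
after step 4 (δ=0.11, a=3.8): (2.918282, -17.231656, -0.144418, 2.775000)
after step 5 (δ=-0.47, a=1.0): (3.330199, -17.291561, -0.214898, 2.925000)
after step 6 (δ=0.2, a=-3.8): (3.758857, -17.385124, -0.185252, 2.355000)

(3.7589, -17.3851, -0.1853, 2.3550)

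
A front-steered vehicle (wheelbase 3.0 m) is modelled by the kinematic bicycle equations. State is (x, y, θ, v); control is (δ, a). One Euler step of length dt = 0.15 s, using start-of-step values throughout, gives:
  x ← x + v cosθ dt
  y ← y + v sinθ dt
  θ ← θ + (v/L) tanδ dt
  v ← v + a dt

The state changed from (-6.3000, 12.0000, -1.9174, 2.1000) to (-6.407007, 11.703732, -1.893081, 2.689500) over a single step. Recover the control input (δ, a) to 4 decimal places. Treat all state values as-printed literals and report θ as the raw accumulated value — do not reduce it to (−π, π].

δ = 0.2276, a = 3.9300

a = (v'−v)/dt = (0.589500)/0.15 = 3.9300
Δθ = θ'−θ = 0.024319;  (v·dt/L) = 2.1000·0.15/3.0 = 0.105000
tan δ = Δθ·L/(v·dt) = 0.231610  →  δ = 0.2276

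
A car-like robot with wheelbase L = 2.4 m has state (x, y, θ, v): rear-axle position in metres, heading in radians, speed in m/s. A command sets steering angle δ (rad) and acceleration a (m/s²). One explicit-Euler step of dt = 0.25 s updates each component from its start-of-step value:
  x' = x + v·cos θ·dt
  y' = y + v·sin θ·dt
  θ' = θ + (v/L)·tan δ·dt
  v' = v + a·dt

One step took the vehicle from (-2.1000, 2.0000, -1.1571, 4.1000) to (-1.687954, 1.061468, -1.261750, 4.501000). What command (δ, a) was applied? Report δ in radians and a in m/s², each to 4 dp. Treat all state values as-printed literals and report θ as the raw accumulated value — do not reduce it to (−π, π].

δ = -0.2403, a = 1.6040

a = (v'−v)/dt = (0.401000)/0.25 = 1.6040
Δθ = θ'−θ = -0.104650;  (v·dt/L) = 4.1000·0.25/2.4 = 0.427083
tan δ = Δθ·L/(v·dt) = -0.245034  →  δ = -0.2403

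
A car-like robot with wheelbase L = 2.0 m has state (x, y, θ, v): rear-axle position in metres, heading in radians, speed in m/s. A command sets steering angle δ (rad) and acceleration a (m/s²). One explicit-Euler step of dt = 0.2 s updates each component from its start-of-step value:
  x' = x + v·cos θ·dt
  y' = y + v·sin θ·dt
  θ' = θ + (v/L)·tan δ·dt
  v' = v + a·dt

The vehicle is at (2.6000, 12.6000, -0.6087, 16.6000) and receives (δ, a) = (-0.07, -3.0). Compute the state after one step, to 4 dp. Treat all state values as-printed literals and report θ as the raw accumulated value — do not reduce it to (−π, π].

(5.3237, 10.7016, -0.7251, 16.0000)

x' = 2.6000 + 16.6000·cos(-0.6087)·0.2 = 5.3237
y' = 12.6000 + 16.6000·sin(-0.6087)·0.2 = 10.7016
θ' = -0.6087 + (16.6000/2.0)·tan(-0.07)·0.2 = -0.7251
v' = 16.6000 − 3.0000·0.2 = 16.0000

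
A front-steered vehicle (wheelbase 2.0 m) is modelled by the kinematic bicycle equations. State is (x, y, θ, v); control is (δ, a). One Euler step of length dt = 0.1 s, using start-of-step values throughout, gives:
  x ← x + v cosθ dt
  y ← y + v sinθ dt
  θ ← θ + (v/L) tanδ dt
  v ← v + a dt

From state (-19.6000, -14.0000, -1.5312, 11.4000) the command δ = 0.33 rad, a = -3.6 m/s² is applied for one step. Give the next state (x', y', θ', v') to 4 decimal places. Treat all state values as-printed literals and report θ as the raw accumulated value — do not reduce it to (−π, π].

x' = -19.6000 + 11.4000·cos(-1.5312)·0.1 = -19.5549
y' = -14.0000 + 11.4000·sin(-1.5312)·0.1 = -15.1391
θ' = -1.5312 + (11.4000/2.0)·tan(0.33)·0.1 = -1.3360
v' = 11.4000 − 3.6000·0.1 = 11.0400

(-19.5549, -15.1391, -1.3360, 11.0400)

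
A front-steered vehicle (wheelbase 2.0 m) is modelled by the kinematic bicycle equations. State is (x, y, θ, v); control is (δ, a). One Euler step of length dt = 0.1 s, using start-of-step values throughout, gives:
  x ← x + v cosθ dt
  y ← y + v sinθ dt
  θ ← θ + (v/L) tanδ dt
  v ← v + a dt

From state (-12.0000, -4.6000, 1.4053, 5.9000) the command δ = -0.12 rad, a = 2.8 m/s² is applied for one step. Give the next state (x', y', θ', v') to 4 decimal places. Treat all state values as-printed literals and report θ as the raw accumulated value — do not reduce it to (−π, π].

x' = -12.0000 + 5.9000·cos(1.4053)·0.1 = -11.9028
y' = -4.6000 + 5.9000·sin(1.4053)·0.1 = -4.0181
θ' = 1.4053 + (5.9000/2.0)·tan(-0.12)·0.1 = 1.3697
v' = 5.9000 + 2.8000·0.1 = 6.1800

(-11.9028, -4.0181, 1.3697, 6.1800)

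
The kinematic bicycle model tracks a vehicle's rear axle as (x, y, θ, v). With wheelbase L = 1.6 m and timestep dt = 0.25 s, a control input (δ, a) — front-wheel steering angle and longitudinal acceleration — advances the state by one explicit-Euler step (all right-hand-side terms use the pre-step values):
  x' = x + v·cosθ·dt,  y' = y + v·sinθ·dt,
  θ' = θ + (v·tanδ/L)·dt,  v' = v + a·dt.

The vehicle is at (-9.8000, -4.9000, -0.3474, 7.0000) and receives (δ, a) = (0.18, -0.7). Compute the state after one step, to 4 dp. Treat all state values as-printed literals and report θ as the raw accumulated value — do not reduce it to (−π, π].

x' = -9.8000 + 7.0000·cos(-0.3474)·0.25 = -8.1545
y' = -4.9000 + 7.0000·sin(-0.3474)·0.25 = -5.4958
θ' = -0.3474 + (7.0000/1.6)·tan(0.18)·0.25 = -0.1484
v' = 7.0000 − 0.7000·0.25 = 6.8250

(-8.1545, -5.4958, -0.1484, 6.8250)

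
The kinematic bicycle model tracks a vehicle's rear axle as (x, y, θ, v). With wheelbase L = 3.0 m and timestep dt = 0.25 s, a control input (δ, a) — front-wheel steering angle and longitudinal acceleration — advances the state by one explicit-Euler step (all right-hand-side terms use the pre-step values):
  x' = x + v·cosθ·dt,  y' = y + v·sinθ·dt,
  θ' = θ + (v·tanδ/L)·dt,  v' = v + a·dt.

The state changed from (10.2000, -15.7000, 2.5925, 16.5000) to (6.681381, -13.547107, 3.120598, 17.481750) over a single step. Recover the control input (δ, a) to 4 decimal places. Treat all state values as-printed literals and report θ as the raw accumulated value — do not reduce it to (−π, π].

δ = 0.3667, a = 3.9270

a = (v'−v)/dt = (0.981750)/0.25 = 3.9270
Δθ = θ'−θ = 0.528098;  (v·dt/L) = 16.5000·0.25/3.0 = 1.375000
tan δ = Δθ·L/(v·dt) = 0.384071  →  δ = 0.3667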